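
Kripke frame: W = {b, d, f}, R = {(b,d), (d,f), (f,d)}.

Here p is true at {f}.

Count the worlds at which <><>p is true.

b: successors {d}; <>p there: d:T. ✓
d: successors {f}; <>p there: f:F. ✗
f: successors {d}; <>p there: d:T. ✓
Satisfying worlds: {b, f}.

2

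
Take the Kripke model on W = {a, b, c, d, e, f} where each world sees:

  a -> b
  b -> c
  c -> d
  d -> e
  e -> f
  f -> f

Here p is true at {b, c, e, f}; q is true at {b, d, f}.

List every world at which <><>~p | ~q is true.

a: <><>~p is F, ~q is T. ✓
b: <><>~p is T, ~q is F. ✓
c: <><>~p is F, ~q is T. ✓
d: <><>~p is F, ~q is F. ✗
e: <><>~p is F, ~q is T. ✓
f: <><>~p is F, ~q is F. ✗

{a, b, c, e}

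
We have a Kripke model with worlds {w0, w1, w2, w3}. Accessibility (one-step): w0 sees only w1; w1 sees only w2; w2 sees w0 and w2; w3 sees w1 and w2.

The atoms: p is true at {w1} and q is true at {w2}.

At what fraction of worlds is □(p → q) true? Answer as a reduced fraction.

w0: successors {w1}; p → q there: w1:F. ✗
w1: successors {w2}; p → q there: w2:T. ✓
w2: successors {w0, w2}; p → q there: w0:T, w2:T. ✓
w3: successors {w1, w2}; p → q there: w1:F, w2:T. ✗
That's 2 of 4 worlds, so 2/4 = 1/2.

1/2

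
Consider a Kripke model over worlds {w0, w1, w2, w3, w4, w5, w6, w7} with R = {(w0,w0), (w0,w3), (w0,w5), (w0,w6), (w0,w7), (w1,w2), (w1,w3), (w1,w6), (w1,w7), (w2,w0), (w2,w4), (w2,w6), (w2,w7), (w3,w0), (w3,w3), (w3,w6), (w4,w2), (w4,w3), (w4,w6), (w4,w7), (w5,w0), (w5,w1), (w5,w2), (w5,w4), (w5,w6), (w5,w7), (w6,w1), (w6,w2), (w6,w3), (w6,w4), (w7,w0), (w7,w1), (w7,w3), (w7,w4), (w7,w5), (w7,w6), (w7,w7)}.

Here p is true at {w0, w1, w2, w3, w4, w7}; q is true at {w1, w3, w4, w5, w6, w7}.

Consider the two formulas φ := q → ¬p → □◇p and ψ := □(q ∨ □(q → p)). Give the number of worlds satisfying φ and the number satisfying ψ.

8 and 0

For q → ¬p → □◇p:
w0: q is F, ¬p → □◇p is T. ✓
w1: q is T, ¬p → □◇p is T. ✓
w2: q is F, ¬p → □◇p is T. ✓
w3: q is T, ¬p → □◇p is T. ✓
w4: q is T, ¬p → □◇p is T. ✓
w5: q is T, ¬p → □◇p is T. ✓
w6: q is T, ¬p → □◇p is T. ✓
w7: q is T, ¬p → □◇p is T. ✓
— 8 worlds.
For □(q ∨ □(q → p)):
w0: successors {w0, w3, w5, w6, w7}; q ∨ □(q → p) there: w0:F, w3:T, w5:T, w6:T, w7:T. ✗
w1: successors {w2, w3, w6, w7}; q ∨ □(q → p) there: w2:F, w3:T, w6:T, w7:T. ✗
w2: successors {w0, w4, w6, w7}; q ∨ □(q → p) there: w0:F, w4:T, w6:T, w7:T. ✗
w3: successors {w0, w3, w6}; q ∨ □(q → p) there: w0:F, w3:T, w6:T. ✗
w4: successors {w2, w3, w6, w7}; q ∨ □(q → p) there: w2:F, w3:T, w6:T, w7:T. ✗
w5: successors {w0, w1, w2, w4, w6, w7}; q ∨ □(q → p) there: w0:F, w1:T, w2:F, w4:T, w6:T, w7:T. ✗
w6: successors {w1, w2, w3, w4}; q ∨ □(q → p) there: w1:T, w2:F, w3:T, w4:T. ✗
w7: successors {w0, w1, w3, w4, w5, w6, w7}; q ∨ □(q → p) there: w0:F, w1:T, w3:T, w4:T, w5:T, w6:T, w7:T. ✗
— 0 worlds.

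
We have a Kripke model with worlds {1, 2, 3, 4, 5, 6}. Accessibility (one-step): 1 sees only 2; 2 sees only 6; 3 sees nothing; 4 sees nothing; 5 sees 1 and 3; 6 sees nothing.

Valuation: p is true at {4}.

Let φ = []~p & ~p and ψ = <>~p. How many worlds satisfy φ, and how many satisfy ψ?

For []~p & ~p:
1: []~p is T, ~p is T. ✓
2: []~p is T, ~p is T. ✓
3: []~p is T, ~p is T. ✓
4: []~p is T, ~p is F. ✗
5: []~p is T, ~p is T. ✓
6: []~p is T, ~p is T. ✓
— 5 worlds.
For <>~p:
1: successors {2}; ~p there: 2:T. ✓
2: successors {6}; ~p there: 6:T. ✓
3: no successors, so <>~p fails. ✗
4: no successors, so <>~p fails. ✗
5: successors {1, 3}; ~p there: 1:T, 3:T. ✓
6: no successors, so <>~p fails. ✗
— 3 worlds.

5 and 3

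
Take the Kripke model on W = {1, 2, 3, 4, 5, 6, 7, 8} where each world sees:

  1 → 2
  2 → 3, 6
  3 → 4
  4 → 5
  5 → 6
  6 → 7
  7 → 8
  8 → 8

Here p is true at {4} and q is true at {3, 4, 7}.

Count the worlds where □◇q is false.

1: successors {2}; ◇q there: 2:T. ✓
2: successors {3, 6}; ◇q there: 3:T, 6:T. ✓
3: successors {4}; ◇q there: 4:F. ✗
4: successors {5}; ◇q there: 5:F. ✗
5: successors {6}; ◇q there: 6:T. ✓
6: successors {7}; ◇q there: 7:F. ✗
7: successors {8}; ◇q there: 8:F. ✗
8: successors {8}; ◇q there: 8:F. ✗
Satisfying worlds: {1, 2, 5}.
So □◇q fails at the other 5 worlds.

5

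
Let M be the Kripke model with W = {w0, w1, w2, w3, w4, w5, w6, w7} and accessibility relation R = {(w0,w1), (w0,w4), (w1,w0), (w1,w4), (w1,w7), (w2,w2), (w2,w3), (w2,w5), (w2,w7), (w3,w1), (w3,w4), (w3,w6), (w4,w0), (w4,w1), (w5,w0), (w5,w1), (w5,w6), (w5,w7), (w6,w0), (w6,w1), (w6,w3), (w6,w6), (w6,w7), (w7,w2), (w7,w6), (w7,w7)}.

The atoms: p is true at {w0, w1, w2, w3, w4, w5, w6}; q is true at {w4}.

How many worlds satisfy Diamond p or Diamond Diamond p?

w0: Diamond p is T, Diamond Diamond p is T. ✓
w1: Diamond p is T, Diamond Diamond p is T. ✓
w2: Diamond p is T, Diamond Diamond p is T. ✓
w3: Diamond p is T, Diamond Diamond p is T. ✓
w4: Diamond p is T, Diamond Diamond p is T. ✓
w5: Diamond p is T, Diamond Diamond p is T. ✓
w6: Diamond p is T, Diamond Diamond p is T. ✓
w7: Diamond p is T, Diamond Diamond p is T. ✓
Satisfying worlds: {w0, w1, w2, w3, w4, w5, w6, w7}.

8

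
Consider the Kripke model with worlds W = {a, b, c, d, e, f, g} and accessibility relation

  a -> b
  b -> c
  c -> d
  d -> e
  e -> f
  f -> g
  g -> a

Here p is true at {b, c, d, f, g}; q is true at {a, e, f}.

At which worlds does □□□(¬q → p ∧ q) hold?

a: successors {b}; □□(¬q → p ∧ q) there: b:F. ✗
b: successors {c}; □□(¬q → p ∧ q) there: c:T. ✓
c: successors {d}; □□(¬q → p ∧ q) there: d:T. ✓
d: successors {e}; □□(¬q → p ∧ q) there: e:F. ✗
e: successors {f}; □□(¬q → p ∧ q) there: f:T. ✓
f: successors {g}; □□(¬q → p ∧ q) there: g:F. ✗
g: successors {a}; □□(¬q → p ∧ q) there: a:F. ✗

{b, c, e}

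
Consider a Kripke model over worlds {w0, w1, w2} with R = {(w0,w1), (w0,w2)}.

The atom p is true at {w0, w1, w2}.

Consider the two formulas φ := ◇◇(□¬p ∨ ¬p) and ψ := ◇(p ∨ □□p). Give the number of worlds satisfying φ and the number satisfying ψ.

0 and 1

For ◇◇(□¬p ∨ ¬p):
w0: successors {w1, w2}; ◇(□¬p ∨ ¬p) there: w1:F, w2:F. ✗
w1: no successors, so ◇◇(□¬p ∨ ¬p) fails. ✗
w2: no successors, so ◇◇(□¬p ∨ ¬p) fails. ✗
— 0 worlds.
For ◇(p ∨ □□p):
w0: successors {w1, w2}; p ∨ □□p there: w1:T, w2:T. ✓
w1: no successors, so ◇(p ∨ □□p) fails. ✗
w2: no successors, so ◇(p ∨ □□p) fails. ✗
— 1 world.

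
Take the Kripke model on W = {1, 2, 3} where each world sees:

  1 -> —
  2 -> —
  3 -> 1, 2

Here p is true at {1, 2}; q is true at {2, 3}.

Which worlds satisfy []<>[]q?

1: no successors, so []<>[]q holds vacuously. ✓
2: no successors, so []<>[]q holds vacuously. ✓
3: successors {1, 2}; <>[]q there: 1:F, 2:F. ✗

{1, 2}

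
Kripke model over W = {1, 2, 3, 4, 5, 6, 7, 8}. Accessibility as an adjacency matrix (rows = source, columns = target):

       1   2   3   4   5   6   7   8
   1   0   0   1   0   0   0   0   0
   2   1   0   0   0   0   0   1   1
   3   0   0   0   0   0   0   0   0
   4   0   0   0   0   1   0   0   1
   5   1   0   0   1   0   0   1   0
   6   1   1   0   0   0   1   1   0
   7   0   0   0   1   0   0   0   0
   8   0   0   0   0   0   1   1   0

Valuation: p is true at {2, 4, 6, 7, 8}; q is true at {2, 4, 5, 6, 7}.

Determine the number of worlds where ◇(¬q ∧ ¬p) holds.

1: successors {3}; ¬q ∧ ¬p there: 3:T. ✓
2: successors {1, 7, 8}; ¬q ∧ ¬p there: 1:T, 7:F, 8:F. ✓
3: no successors, so ◇(¬q ∧ ¬p) fails. ✗
4: successors {5, 8}; ¬q ∧ ¬p there: 5:F, 8:F. ✗
5: successors {1, 4, 7}; ¬q ∧ ¬p there: 1:T, 4:F, 7:F. ✓
6: successors {1, 2, 6, 7}; ¬q ∧ ¬p there: 1:T, 2:F, 6:F, 7:F. ✓
7: successors {4}; ¬q ∧ ¬p there: 4:F. ✗
8: successors {6, 7}; ¬q ∧ ¬p there: 6:F, 7:F. ✗
Satisfying worlds: {1, 2, 5, 6}.

4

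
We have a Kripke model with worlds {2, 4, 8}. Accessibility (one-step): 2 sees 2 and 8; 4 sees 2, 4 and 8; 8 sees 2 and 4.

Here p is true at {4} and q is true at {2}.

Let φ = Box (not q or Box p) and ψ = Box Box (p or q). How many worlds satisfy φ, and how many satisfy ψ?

0 and 0

For Box (not q or Box p):
2: successors {2, 8}; not q or Box p there: 2:F, 8:T. ✗
4: successors {2, 4, 8}; not q or Box p there: 2:F, 4:T, 8:T. ✗
8: successors {2, 4}; not q or Box p there: 2:F, 4:T. ✗
— 0 worlds.
For Box Box (p or q):
2: successors {2, 8}; Box (p or q) there: 2:F, 8:T. ✗
4: successors {2, 4, 8}; Box (p or q) there: 2:F, 4:F, 8:T. ✗
8: successors {2, 4}; Box (p or q) there: 2:F, 4:F. ✗
— 0 worlds.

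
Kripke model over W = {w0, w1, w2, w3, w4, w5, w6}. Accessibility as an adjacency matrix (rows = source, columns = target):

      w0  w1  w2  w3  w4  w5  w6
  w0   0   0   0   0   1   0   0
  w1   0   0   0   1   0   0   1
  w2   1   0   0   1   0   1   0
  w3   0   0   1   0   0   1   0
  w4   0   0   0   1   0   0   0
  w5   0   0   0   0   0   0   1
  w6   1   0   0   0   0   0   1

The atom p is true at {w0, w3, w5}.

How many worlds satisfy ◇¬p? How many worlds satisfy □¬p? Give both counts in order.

5 and 2

For ◇¬p:
w0: successors {w4}; ¬p there: w4:T. ✓
w1: successors {w3, w6}; ¬p there: w3:F, w6:T. ✓
w2: successors {w0, w3, w5}; ¬p there: w0:F, w3:F, w5:F. ✗
w3: successors {w2, w5}; ¬p there: w2:T, w5:F. ✓
w4: successors {w3}; ¬p there: w3:F. ✗
w5: successors {w6}; ¬p there: w6:T. ✓
w6: successors {w0, w6}; ¬p there: w0:F, w6:T. ✓
— 5 worlds.
For □¬p:
w0: successors {w4}; ¬p there: w4:T. ✓
w1: successors {w3, w6}; ¬p there: w3:F, w6:T. ✗
w2: successors {w0, w3, w5}; ¬p there: w0:F, w3:F, w5:F. ✗
w3: successors {w2, w5}; ¬p there: w2:T, w5:F. ✗
w4: successors {w3}; ¬p there: w3:F. ✗
w5: successors {w6}; ¬p there: w6:T. ✓
w6: successors {w0, w6}; ¬p there: w0:F, w6:T. ✗
— 2 worlds.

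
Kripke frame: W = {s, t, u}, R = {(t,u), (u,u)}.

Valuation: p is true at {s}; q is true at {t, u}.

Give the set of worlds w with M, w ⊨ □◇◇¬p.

{s, t, u}

s: no successors, so □◇◇¬p holds vacuously. ✓
t: successors {u}; ◇◇¬p there: u:T. ✓
u: successors {u}; ◇◇¬p there: u:T. ✓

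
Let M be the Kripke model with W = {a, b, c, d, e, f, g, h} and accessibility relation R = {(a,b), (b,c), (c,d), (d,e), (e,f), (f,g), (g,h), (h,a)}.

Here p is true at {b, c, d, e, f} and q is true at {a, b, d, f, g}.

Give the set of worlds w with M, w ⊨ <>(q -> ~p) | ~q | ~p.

{a, b, c, d, e, f, g, h}

a: <>(q -> ~p) is F, ~q | ~p is T. ✓
b: <>(q -> ~p) is T, ~q | ~p is F. ✓
c: <>(q -> ~p) is F, ~q | ~p is T. ✓
d: <>(q -> ~p) is T, ~q | ~p is F. ✓
e: <>(q -> ~p) is F, ~q | ~p is T. ✓
f: <>(q -> ~p) is T, ~q | ~p is F. ✓
g: <>(q -> ~p) is T, ~q | ~p is T. ✓
h: <>(q -> ~p) is T, ~q | ~p is T. ✓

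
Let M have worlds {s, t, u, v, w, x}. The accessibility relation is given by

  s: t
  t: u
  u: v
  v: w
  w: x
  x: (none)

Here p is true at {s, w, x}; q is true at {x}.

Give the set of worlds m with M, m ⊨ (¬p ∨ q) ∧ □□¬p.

{t, x}

s: ¬p ∨ q is F, □□¬p is T. ✗
t: ¬p ∨ q is T, □□¬p is T. ✓
u: ¬p ∨ q is T, □□¬p is F. ✗
v: ¬p ∨ q is T, □□¬p is F. ✗
w: ¬p ∨ q is F, □□¬p is T. ✗
x: ¬p ∨ q is T, □□¬p is T. ✓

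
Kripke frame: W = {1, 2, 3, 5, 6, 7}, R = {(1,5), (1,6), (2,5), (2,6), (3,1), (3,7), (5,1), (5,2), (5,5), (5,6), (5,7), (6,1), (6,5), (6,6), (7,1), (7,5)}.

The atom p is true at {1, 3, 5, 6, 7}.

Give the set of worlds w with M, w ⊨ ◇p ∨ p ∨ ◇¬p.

{1, 2, 3, 5, 6, 7}

1: ◇p ∨ p is T, ◇¬p is F. ✓
2: ◇p ∨ p is T, ◇¬p is F. ✓
3: ◇p ∨ p is T, ◇¬p is F. ✓
5: ◇p ∨ p is T, ◇¬p is T. ✓
6: ◇p ∨ p is T, ◇¬p is F. ✓
7: ◇p ∨ p is T, ◇¬p is F. ✓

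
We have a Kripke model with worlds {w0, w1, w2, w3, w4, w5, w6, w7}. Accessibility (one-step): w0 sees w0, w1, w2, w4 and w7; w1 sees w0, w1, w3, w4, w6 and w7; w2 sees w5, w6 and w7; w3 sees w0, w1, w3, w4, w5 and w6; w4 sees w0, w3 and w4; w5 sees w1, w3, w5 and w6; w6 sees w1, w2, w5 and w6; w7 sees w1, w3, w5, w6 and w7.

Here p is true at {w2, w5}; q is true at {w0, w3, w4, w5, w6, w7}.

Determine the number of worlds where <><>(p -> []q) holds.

8

w0: successors {w0, w1, w2, w4, w7}; <>(p -> []q) there: w0:T, w1:T, w2:T, w4:T, w7:T. ✓
w1: successors {w0, w1, w3, w4, w6, w7}; <>(p -> []q) there: w0:T, w1:T, w3:T, w4:T, w6:T, w7:T. ✓
w2: successors {w5, w6, w7}; <>(p -> []q) there: w5:T, w6:T, w7:T. ✓
w3: successors {w0, w1, w3, w4, w5, w6}; <>(p -> []q) there: w0:T, w1:T, w3:T, w4:T, w5:T, w6:T. ✓
w4: successors {w0, w3, w4}; <>(p -> []q) there: w0:T, w3:T, w4:T. ✓
w5: successors {w1, w3, w5, w6}; <>(p -> []q) there: w1:T, w3:T, w5:T, w6:T. ✓
w6: successors {w1, w2, w5, w6}; <>(p -> []q) there: w1:T, w2:T, w5:T, w6:T. ✓
w7: successors {w1, w3, w5, w6, w7}; <>(p -> []q) there: w1:T, w3:T, w5:T, w6:T, w7:T. ✓
Satisfying worlds: {w0, w1, w2, w3, w4, w5, w6, w7}.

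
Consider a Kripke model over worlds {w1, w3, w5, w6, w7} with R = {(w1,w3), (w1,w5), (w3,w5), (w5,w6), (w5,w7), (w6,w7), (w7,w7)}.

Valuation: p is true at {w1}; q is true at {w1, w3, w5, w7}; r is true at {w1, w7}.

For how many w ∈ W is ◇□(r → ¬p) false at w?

w1: successors {w3, w5}; □(r → ¬p) there: w3:T, w5:T. ✓
w3: successors {w5}; □(r → ¬p) there: w5:T. ✓
w5: successors {w6, w7}; □(r → ¬p) there: w6:T, w7:T. ✓
w6: successors {w7}; □(r → ¬p) there: w7:T. ✓
w7: successors {w7}; □(r → ¬p) there: w7:T. ✓
Satisfying worlds: {w1, w3, w5, w6, w7}.
So ◇□(r → ¬p) fails at the other 0 worlds.

0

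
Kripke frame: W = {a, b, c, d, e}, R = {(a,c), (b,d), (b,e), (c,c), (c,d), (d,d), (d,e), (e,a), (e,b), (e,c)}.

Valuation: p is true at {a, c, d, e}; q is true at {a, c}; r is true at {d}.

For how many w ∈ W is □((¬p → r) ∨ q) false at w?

a: successors {c}; (¬p → r) ∨ q there: c:T. ✓
b: successors {d, e}; (¬p → r) ∨ q there: d:T, e:T. ✓
c: successors {c, d}; (¬p → r) ∨ q there: c:T, d:T. ✓
d: successors {d, e}; (¬p → r) ∨ q there: d:T, e:T. ✓
e: successors {a, b, c}; (¬p → r) ∨ q there: a:T, b:F, c:T. ✗
Satisfying worlds: {a, b, c, d}.
So □((¬p → r) ∨ q) fails at the other 1 world.

1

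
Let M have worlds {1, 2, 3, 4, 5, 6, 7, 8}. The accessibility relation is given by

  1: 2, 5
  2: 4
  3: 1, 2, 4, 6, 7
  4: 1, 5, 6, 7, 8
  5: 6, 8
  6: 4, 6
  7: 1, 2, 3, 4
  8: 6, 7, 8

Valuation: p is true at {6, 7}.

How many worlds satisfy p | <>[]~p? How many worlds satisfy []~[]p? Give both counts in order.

6 and 8

For p | <>[]~p:
1: p is F, <>[]~p is T. ✓
2: p is F, <>[]~p is F. ✗
3: p is F, <>[]~p is T. ✓
4: p is F, <>[]~p is T. ✓
5: p is F, <>[]~p is F. ✗
6: p is T, <>[]~p is F. ✓
7: p is T, <>[]~p is T. ✓
8: p is F, <>[]~p is T. ✓
— 6 worlds.
For []~[]p:
1: successors {2, 5}; ~[]p there: 2:T, 5:T. ✓
2: successors {4}; ~[]p there: 4:T. ✓
3: successors {1, 2, 4, 6, 7}; ~[]p there: 1:T, 2:T, 4:T, 6:T, 7:T. ✓
4: successors {1, 5, 6, 7, 8}; ~[]p there: 1:T, 5:T, 6:T, 7:T, 8:T. ✓
5: successors {6, 8}; ~[]p there: 6:T, 8:T. ✓
6: successors {4, 6}; ~[]p there: 4:T, 6:T. ✓
7: successors {1, 2, 3, 4}; ~[]p there: 1:T, 2:T, 3:T, 4:T. ✓
8: successors {6, 7, 8}; ~[]p there: 6:T, 7:T, 8:T. ✓
— 8 worlds.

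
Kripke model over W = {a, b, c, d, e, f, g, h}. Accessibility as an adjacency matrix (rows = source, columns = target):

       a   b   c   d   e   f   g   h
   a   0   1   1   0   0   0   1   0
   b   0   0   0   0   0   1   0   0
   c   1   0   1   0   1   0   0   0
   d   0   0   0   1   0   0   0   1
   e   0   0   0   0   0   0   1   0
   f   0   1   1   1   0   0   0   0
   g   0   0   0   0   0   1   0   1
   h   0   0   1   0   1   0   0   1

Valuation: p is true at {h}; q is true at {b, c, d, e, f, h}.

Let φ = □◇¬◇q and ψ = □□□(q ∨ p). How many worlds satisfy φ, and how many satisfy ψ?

0 and 1

For □◇¬◇q:
a: successors {b, c, g}; ◇¬◇q there: b:F, c:T, g:F. ✗
b: successors {f}; ◇¬◇q there: f:F. ✗
c: successors {a, c, e}; ◇¬◇q there: a:F, c:T, e:F. ✗
d: successors {d, h}; ◇¬◇q there: d:F, h:T. ✗
e: successors {g}; ◇¬◇q there: g:F. ✗
f: successors {b, c, d}; ◇¬◇q there: b:F, c:T, d:F. ✗
g: successors {f, h}; ◇¬◇q there: f:F, h:T. ✗
h: successors {c, e, h}; ◇¬◇q there: c:T, e:F, h:T. ✗
— 0 worlds.
For □□□(q ∨ p):
a: successors {b, c, g}; □□(q ∨ p) there: b:T, c:F, g:T. ✗
b: successors {f}; □□(q ∨ p) there: f:F. ✗
c: successors {a, c, e}; □□(q ∨ p) there: a:F, c:F, e:T. ✗
d: successors {d, h}; □□(q ∨ p) there: d:T, h:F. ✗
e: successors {g}; □□(q ∨ p) there: g:T. ✓
f: successors {b, c, d}; □□(q ∨ p) there: b:T, c:F, d:T. ✗
g: successors {f, h}; □□(q ∨ p) there: f:F, h:F. ✗
h: successors {c, e, h}; □□(q ∨ p) there: c:F, e:T, h:F. ✗
— 1 world.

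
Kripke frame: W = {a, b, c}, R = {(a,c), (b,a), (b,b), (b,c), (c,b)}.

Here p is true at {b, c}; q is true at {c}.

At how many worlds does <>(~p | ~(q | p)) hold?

1

a: successors {c}; ~p | ~(q | p) there: c:F. ✗
b: successors {a, b, c}; ~p | ~(q | p) there: a:T, b:F, c:F. ✓
c: successors {b}; ~p | ~(q | p) there: b:F. ✗
Satisfying worlds: {b}.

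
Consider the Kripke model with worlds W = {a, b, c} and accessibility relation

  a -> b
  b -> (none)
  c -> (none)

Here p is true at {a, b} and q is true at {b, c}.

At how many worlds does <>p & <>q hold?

a: <>p is T, <>q is T. ✓
b: <>p is F, <>q is F. ✗
c: <>p is F, <>q is F. ✗
Satisfying worlds: {a}.

1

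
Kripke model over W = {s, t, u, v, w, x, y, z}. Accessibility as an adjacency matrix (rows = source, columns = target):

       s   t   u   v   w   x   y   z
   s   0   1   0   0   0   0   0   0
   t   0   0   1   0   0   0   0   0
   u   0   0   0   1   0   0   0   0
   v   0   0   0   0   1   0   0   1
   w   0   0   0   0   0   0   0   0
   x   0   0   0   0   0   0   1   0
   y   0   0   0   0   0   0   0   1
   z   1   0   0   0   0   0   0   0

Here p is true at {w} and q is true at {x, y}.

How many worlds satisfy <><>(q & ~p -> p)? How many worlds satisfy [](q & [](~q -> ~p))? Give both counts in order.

7 and 2

For <><>(q & ~p -> p):
s: successors {t}; <>(q & ~p -> p) there: t:T. ✓
t: successors {u}; <>(q & ~p -> p) there: u:T. ✓
u: successors {v}; <>(q & ~p -> p) there: v:T. ✓
v: successors {w, z}; <>(q & ~p -> p) there: w:F, z:T. ✓
w: no successors, so <><>(q & ~p -> p) fails. ✗
x: successors {y}; <>(q & ~p -> p) there: y:T. ✓
y: successors {z}; <>(q & ~p -> p) there: z:T. ✓
z: successors {s}; <>(q & ~p -> p) there: s:T. ✓
— 7 worlds.
For [](q & [](~q -> ~p)):
s: successors {t}; q & [](~q -> ~p) there: t:F. ✗
t: successors {u}; q & [](~q -> ~p) there: u:F. ✗
u: successors {v}; q & [](~q -> ~p) there: v:F. ✗
v: successors {w, z}; q & [](~q -> ~p) there: w:F, z:F. ✗
w: no successors, so [](q & [](~q -> ~p)) holds vacuously. ✓
x: successors {y}; q & [](~q -> ~p) there: y:T. ✓
y: successors {z}; q & [](~q -> ~p) there: z:F. ✗
z: successors {s}; q & [](~q -> ~p) there: s:F. ✗
— 2 worlds.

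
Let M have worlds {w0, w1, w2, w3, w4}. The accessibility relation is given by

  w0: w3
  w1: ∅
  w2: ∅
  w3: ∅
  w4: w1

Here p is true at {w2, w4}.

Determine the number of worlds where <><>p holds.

w0: successors {w3}; <>p there: w3:F. ✗
w1: no successors, so <><>p fails. ✗
w2: no successors, so <><>p fails. ✗
w3: no successors, so <><>p fails. ✗
w4: successors {w1}; <>p there: w1:F. ✗
Satisfying worlds: ∅.

0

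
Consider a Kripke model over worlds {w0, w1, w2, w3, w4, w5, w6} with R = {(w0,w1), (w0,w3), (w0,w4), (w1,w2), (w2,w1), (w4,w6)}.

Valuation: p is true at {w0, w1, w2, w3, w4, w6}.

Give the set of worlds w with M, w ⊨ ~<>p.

w0: <>p is T. ✗
w1: <>p is T. ✗
w2: <>p is T. ✗
w3: <>p is F. ✓
w4: <>p is T. ✗
w5: <>p is F. ✓
w6: <>p is F. ✓

{w3, w5, w6}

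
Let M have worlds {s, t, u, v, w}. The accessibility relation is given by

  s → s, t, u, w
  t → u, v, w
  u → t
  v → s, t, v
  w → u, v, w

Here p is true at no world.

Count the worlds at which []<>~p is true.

5

s: successors {s, t, u, w}; <>~p there: s:T, t:T, u:T, w:T. ✓
t: successors {u, v, w}; <>~p there: u:T, v:T, w:T. ✓
u: successors {t}; <>~p there: t:T. ✓
v: successors {s, t, v}; <>~p there: s:T, t:T, v:T. ✓
w: successors {u, v, w}; <>~p there: u:T, v:T, w:T. ✓
Satisfying worlds: {s, t, u, v, w}.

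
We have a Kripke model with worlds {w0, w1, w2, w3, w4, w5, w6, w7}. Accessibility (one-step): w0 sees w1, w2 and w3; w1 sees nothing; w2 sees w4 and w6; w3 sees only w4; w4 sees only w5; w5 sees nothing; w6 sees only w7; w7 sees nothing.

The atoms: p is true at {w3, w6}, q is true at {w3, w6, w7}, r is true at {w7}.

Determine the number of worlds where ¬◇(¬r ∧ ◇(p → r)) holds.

w0: ◇(¬r ∧ ◇(p → r)) is T. ✗
w1: ◇(¬r ∧ ◇(p → r)) is F. ✓
w2: ◇(¬r ∧ ◇(p → r)) is T. ✗
w3: ◇(¬r ∧ ◇(p → r)) is T. ✗
w4: ◇(¬r ∧ ◇(p → r)) is F. ✓
w5: ◇(¬r ∧ ◇(p → r)) is F. ✓
w6: ◇(¬r ∧ ◇(p → r)) is F. ✓
w7: ◇(¬r ∧ ◇(p → r)) is F. ✓
Satisfying worlds: {w1, w4, w5, w6, w7}.

5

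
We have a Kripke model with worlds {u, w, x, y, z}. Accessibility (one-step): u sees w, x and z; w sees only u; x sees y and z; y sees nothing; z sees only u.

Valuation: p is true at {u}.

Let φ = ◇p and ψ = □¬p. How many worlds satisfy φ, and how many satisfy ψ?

2 and 3

For ◇p:
u: successors {w, x, z}; p there: w:F, x:F, z:F. ✗
w: successors {u}; p there: u:T. ✓
x: successors {y, z}; p there: y:F, z:F. ✗
y: no successors, so ◇p fails. ✗
z: successors {u}; p there: u:T. ✓
— 2 worlds.
For □¬p:
u: successors {w, x, z}; ¬p there: w:T, x:T, z:T. ✓
w: successors {u}; ¬p there: u:F. ✗
x: successors {y, z}; ¬p there: y:T, z:T. ✓
y: no successors, so □¬p holds vacuously. ✓
z: successors {u}; ¬p there: u:F. ✗
— 3 worlds.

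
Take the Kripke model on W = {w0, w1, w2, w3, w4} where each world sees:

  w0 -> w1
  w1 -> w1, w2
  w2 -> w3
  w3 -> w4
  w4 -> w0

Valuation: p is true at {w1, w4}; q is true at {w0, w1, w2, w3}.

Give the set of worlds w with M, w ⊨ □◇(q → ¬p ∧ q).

{w0, w1, w2, w3}

w0: successors {w1}; ◇(q → ¬p ∧ q) there: w1:T. ✓
w1: successors {w1, w2}; ◇(q → ¬p ∧ q) there: w1:T, w2:T. ✓
w2: successors {w3}; ◇(q → ¬p ∧ q) there: w3:T. ✓
w3: successors {w4}; ◇(q → ¬p ∧ q) there: w4:T. ✓
w4: successors {w0}; ◇(q → ¬p ∧ q) there: w0:F. ✗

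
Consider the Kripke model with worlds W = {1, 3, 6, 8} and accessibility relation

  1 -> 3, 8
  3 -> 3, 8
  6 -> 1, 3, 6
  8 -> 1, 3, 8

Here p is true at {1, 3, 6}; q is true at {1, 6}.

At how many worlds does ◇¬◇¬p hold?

1: successors {3, 8}; ¬◇¬p there: 3:F, 8:F. ✗
3: successors {3, 8}; ¬◇¬p there: 3:F, 8:F. ✗
6: successors {1, 3, 6}; ¬◇¬p there: 1:F, 3:F, 6:T. ✓
8: successors {1, 3, 8}; ¬◇¬p there: 1:F, 3:F, 8:F. ✗
Satisfying worlds: {6}.

1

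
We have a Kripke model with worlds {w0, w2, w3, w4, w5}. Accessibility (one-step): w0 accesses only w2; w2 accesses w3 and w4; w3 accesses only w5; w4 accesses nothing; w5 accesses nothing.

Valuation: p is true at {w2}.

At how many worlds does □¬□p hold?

w0: successors {w2}; ¬□p there: w2:T. ✓
w2: successors {w3, w4}; ¬□p there: w3:T, w4:F. ✗
w3: successors {w5}; ¬□p there: w5:F. ✗
w4: no successors, so □¬□p holds vacuously. ✓
w5: no successors, so □¬□p holds vacuously. ✓
Satisfying worlds: {w0, w4, w5}.

3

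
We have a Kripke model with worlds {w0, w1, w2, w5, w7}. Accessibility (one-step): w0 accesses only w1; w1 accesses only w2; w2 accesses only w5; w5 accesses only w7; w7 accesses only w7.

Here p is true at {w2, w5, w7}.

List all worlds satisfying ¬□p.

{w0}

w0: □p is F. ✓
w1: □p is T. ✗
w2: □p is T. ✗
w5: □p is T. ✗
w7: □p is T. ✗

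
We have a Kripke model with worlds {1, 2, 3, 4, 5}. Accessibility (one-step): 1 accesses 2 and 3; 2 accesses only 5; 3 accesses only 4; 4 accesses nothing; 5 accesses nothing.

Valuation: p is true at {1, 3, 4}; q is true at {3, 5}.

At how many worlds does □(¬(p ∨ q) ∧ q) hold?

2

1: successors {2, 3}; ¬(p ∨ q) ∧ q there: 2:F, 3:F. ✗
2: successors {5}; ¬(p ∨ q) ∧ q there: 5:F. ✗
3: successors {4}; ¬(p ∨ q) ∧ q there: 4:F. ✗
4: no successors, so □(¬(p ∨ q) ∧ q) holds vacuously. ✓
5: no successors, so □(¬(p ∨ q) ∧ q) holds vacuously. ✓
Satisfying worlds: {4, 5}.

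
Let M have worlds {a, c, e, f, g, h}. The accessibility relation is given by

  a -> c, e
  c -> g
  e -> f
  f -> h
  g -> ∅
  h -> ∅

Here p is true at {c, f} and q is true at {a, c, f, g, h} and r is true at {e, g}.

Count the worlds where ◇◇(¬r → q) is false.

a: successors {c, e}; ◇(¬r → q) there: c:T, e:T. ✓
c: successors {g}; ◇(¬r → q) there: g:F. ✗
e: successors {f}; ◇(¬r → q) there: f:T. ✓
f: successors {h}; ◇(¬r → q) there: h:F. ✗
g: no successors, so ◇◇(¬r → q) fails. ✗
h: no successors, so ◇◇(¬r → q) fails. ✗
Satisfying worlds: {a, e}.
So ◇◇(¬r → q) fails at the other 4 worlds.

4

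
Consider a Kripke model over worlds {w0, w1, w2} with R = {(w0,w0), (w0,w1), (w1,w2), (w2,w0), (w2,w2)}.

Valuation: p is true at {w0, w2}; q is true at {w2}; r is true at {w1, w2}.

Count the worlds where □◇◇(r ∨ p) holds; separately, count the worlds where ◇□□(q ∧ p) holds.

For □◇◇(r ∨ p):
w0: successors {w0, w1}; ◇◇(r ∨ p) there: w0:T, w1:T. ✓
w1: successors {w2}; ◇◇(r ∨ p) there: w2:T. ✓
w2: successors {w0, w2}; ◇◇(r ∨ p) there: w0:T, w2:T. ✓
— 3 worlds.
For ◇□□(q ∧ p):
w0: successors {w0, w1}; □□(q ∧ p) there: w0:F, w1:F. ✗
w1: successors {w2}; □□(q ∧ p) there: w2:F. ✗
w2: successors {w0, w2}; □□(q ∧ p) there: w0:F, w2:F. ✗
— 0 worlds.

3 and 0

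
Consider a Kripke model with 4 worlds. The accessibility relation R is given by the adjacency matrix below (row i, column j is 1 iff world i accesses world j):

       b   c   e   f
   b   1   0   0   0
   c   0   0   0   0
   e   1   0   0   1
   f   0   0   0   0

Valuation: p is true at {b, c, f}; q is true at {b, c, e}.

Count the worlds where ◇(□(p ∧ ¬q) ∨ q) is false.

2

b: successors {b}; □(p ∧ ¬q) ∨ q there: b:T. ✓
c: no successors, so ◇(□(p ∧ ¬q) ∨ q) fails. ✗
e: successors {b, f}; □(p ∧ ¬q) ∨ q there: b:T, f:T. ✓
f: no successors, so ◇(□(p ∧ ¬q) ∨ q) fails. ✗
Satisfying worlds: {b, e}.
So ◇(□(p ∧ ¬q) ∨ q) fails at the other 2 worlds.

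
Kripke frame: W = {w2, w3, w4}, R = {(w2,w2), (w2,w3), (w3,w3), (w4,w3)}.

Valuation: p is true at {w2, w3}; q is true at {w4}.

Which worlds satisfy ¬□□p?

∅

w2: □□p is T. ✗
w3: □□p is T. ✗
w4: □□p is T. ✗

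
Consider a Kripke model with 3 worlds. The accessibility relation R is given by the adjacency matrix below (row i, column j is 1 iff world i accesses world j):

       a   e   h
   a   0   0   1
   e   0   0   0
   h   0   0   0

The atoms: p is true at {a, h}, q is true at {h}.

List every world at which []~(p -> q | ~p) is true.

a: successors {h}; ~(p -> q | ~p) there: h:F. ✗
e: no successors, so []~(p -> q | ~p) holds vacuously. ✓
h: no successors, so []~(p -> q | ~p) holds vacuously. ✓

{e, h}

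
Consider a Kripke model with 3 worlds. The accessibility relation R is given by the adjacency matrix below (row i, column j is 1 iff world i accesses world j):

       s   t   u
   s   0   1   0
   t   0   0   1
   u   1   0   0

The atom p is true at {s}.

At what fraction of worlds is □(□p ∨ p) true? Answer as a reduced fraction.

2/3

s: successors {t}; □p ∨ p there: t:F. ✗
t: successors {u}; □p ∨ p there: u:T. ✓
u: successors {s}; □p ∨ p there: s:T. ✓
That's 2 of 3 worlds, so 2/3.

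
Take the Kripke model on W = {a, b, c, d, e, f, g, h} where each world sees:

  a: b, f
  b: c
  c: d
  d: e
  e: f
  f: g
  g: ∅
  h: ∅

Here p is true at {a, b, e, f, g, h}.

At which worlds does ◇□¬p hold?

a: successors {b, f}; □¬p there: b:T, f:F. ✓
b: successors {c}; □¬p there: c:T. ✓
c: successors {d}; □¬p there: d:F. ✗
d: successors {e}; □¬p there: e:F. ✗
e: successors {f}; □¬p there: f:F. ✗
f: successors {g}; □¬p there: g:T. ✓
g: no successors, so ◇□¬p fails. ✗
h: no successors, so ◇□¬p fails. ✗

{a, b, f}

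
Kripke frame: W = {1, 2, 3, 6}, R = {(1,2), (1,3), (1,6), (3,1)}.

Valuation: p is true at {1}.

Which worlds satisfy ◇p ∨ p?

{1, 3}

1: ◇p is F, p is T. ✓
2: ◇p is F, p is F. ✗
3: ◇p is T, p is F. ✓
6: ◇p is F, p is F. ✗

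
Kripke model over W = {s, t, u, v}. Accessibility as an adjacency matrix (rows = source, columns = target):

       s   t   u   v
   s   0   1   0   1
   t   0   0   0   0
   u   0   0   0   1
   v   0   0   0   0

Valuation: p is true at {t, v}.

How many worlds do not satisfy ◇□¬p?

2

s: successors {t, v}; □¬p there: t:T, v:T. ✓
t: no successors, so ◇□¬p fails. ✗
u: successors {v}; □¬p there: v:T. ✓
v: no successors, so ◇□¬p fails. ✗
Satisfying worlds: {s, u}.
So ◇□¬p fails at the other 2 worlds.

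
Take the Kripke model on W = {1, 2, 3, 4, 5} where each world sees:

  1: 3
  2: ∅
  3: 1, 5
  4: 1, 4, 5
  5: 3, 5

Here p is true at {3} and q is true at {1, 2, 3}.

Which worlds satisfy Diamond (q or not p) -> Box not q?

1: Diamond (q or not p) is T, Box not q is F. ✗
2: Diamond (q or not p) is F, Box not q is T. ✓
3: Diamond (q or not p) is T, Box not q is F. ✗
4: Diamond (q or not p) is T, Box not q is F. ✗
5: Diamond (q or not p) is T, Box not q is F. ✗

{2}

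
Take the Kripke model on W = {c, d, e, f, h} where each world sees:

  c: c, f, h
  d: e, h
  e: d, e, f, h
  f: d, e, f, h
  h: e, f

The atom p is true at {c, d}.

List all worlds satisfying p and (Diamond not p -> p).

c: p is T, Diamond not p -> p is T. ✓
d: p is T, Diamond not p -> p is T. ✓
e: p is F, Diamond not p -> p is F. ✗
f: p is F, Diamond not p -> p is F. ✗
h: p is F, Diamond not p -> p is F. ✗

{c, d}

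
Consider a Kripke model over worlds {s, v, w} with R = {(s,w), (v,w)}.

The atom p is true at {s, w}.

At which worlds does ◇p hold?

s: successors {w}; p there: w:T. ✓
v: successors {w}; p there: w:T. ✓
w: no successors, so ◇p fails. ✗

{s, v}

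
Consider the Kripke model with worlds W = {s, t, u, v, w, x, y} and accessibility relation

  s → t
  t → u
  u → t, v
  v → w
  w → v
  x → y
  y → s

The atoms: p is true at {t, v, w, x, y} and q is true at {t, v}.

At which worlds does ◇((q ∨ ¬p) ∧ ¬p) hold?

{t, y}

s: successors {t}; (q ∨ ¬p) ∧ ¬p there: t:F. ✗
t: successors {u}; (q ∨ ¬p) ∧ ¬p there: u:T. ✓
u: successors {t, v}; (q ∨ ¬p) ∧ ¬p there: t:F, v:F. ✗
v: successors {w}; (q ∨ ¬p) ∧ ¬p there: w:F. ✗
w: successors {v}; (q ∨ ¬p) ∧ ¬p there: v:F. ✗
x: successors {y}; (q ∨ ¬p) ∧ ¬p there: y:F. ✗
y: successors {s}; (q ∨ ¬p) ∧ ¬p there: s:T. ✓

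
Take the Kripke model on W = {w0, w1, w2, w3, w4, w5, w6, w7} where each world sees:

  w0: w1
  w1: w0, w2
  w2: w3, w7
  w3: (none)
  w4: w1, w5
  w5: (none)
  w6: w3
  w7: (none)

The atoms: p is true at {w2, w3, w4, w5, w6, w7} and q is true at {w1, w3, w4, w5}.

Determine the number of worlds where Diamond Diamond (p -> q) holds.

w0: successors {w1}; Diamond (p -> q) there: w1:T. ✓
w1: successors {w0, w2}; Diamond (p -> q) there: w0:T, w2:T. ✓
w2: successors {w3, w7}; Diamond (p -> q) there: w3:F, w7:F. ✗
w3: no successors, so Diamond Diamond (p -> q) fails. ✗
w4: successors {w1, w5}; Diamond (p -> q) there: w1:T, w5:F. ✓
w5: no successors, so Diamond Diamond (p -> q) fails. ✗
w6: successors {w3}; Diamond (p -> q) there: w3:F. ✗
w7: no successors, so Diamond Diamond (p -> q) fails. ✗
Satisfying worlds: {w0, w1, w4}.

3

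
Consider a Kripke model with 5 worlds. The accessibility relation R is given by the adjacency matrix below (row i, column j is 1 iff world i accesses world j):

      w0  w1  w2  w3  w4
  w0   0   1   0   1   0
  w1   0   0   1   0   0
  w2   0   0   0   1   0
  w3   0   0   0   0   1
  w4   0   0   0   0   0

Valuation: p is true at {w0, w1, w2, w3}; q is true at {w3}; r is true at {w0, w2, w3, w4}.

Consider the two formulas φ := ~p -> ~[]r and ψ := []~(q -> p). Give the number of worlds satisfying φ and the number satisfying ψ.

4 and 1

For ~p -> ~[]r:
w0: ~p is F, ~[]r is T. ✓
w1: ~p is F, ~[]r is F. ✓
w2: ~p is F, ~[]r is F. ✓
w3: ~p is F, ~[]r is F. ✓
w4: ~p is T, ~[]r is F. ✗
— 4 worlds.
For []~(q -> p):
w0: successors {w1, w3}; ~(q -> p) there: w1:F, w3:F. ✗
w1: successors {w2}; ~(q -> p) there: w2:F. ✗
w2: successors {w3}; ~(q -> p) there: w3:F. ✗
w3: successors {w4}; ~(q -> p) there: w4:F. ✗
w4: no successors, so []~(q -> p) holds vacuously. ✓
— 1 world.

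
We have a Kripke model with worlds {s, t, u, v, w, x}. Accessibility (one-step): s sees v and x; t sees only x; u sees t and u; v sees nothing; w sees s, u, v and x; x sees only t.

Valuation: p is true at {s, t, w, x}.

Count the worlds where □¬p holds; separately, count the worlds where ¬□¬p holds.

For □¬p:
s: successors {v, x}; ¬p there: v:T, x:F. ✗
t: successors {x}; ¬p there: x:F. ✗
u: successors {t, u}; ¬p there: t:F, u:T. ✗
v: no successors, so □¬p holds vacuously. ✓
w: successors {s, u, v, x}; ¬p there: s:F, u:T, v:T, x:F. ✗
x: successors {t}; ¬p there: t:F. ✗
— 1 world.
For ¬□¬p:
s: □¬p is F. ✓
t: □¬p is F. ✓
u: □¬p is F. ✓
v: □¬p is T. ✗
w: □¬p is F. ✓
x: □¬p is F. ✓
— 5 worlds.

1 and 5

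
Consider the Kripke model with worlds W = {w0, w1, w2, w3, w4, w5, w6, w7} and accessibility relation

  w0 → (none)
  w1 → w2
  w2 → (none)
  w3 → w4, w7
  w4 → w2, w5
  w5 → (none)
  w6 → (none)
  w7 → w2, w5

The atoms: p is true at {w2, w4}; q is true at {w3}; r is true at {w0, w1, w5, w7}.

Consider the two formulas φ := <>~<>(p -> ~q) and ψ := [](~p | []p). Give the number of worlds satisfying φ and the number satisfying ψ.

For <>~<>(p -> ~q):
w0: no successors, so <>~<>(p -> ~q) fails. ✗
w1: successors {w2}; ~<>(p -> ~q) there: w2:T. ✓
w2: no successors, so <>~<>(p -> ~q) fails. ✗
w3: successors {w4, w7}; ~<>(p -> ~q) there: w4:F, w7:F. ✗
w4: successors {w2, w5}; ~<>(p -> ~q) there: w2:T, w5:T. ✓
w5: no successors, so <>~<>(p -> ~q) fails. ✗
w6: no successors, so <>~<>(p -> ~q) fails. ✗
w7: successors {w2, w5}; ~<>(p -> ~q) there: w2:T, w5:T. ✓
— 3 worlds.
For [](~p | []p):
w0: no successors, so [](~p | []p) holds vacuously. ✓
w1: successors {w2}; ~p | []p there: w2:T. ✓
w2: no successors, so [](~p | []p) holds vacuously. ✓
w3: successors {w4, w7}; ~p | []p there: w4:F, w7:T. ✗
w4: successors {w2, w5}; ~p | []p there: w2:T, w5:T. ✓
w5: no successors, so [](~p | []p) holds vacuously. ✓
w6: no successors, so [](~p | []p) holds vacuously. ✓
w7: successors {w2, w5}; ~p | []p there: w2:T, w5:T. ✓
— 7 worlds.

3 and 7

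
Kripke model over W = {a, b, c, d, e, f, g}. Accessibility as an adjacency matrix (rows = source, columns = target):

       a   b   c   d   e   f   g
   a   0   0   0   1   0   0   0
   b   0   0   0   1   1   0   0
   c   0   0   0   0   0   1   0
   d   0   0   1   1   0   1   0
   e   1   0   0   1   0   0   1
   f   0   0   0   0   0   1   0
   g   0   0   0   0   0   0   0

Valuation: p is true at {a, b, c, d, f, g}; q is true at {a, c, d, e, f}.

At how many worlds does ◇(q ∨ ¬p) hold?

a: successors {d}; q ∨ ¬p there: d:T. ✓
b: successors {d, e}; q ∨ ¬p there: d:T, e:T. ✓
c: successors {f}; q ∨ ¬p there: f:T. ✓
d: successors {c, d, f}; q ∨ ¬p there: c:T, d:T, f:T. ✓
e: successors {a, d, g}; q ∨ ¬p there: a:T, d:T, g:F. ✓
f: successors {f}; q ∨ ¬p there: f:T. ✓
g: no successors, so ◇(q ∨ ¬p) fails. ✗
Satisfying worlds: {a, b, c, d, e, f}.

6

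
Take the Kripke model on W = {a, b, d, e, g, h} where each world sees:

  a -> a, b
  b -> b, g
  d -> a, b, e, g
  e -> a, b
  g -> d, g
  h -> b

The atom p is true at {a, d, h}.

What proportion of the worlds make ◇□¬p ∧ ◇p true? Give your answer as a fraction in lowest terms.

1/2

a: ◇□¬p is T, ◇p is T. ✓
b: ◇□¬p is T, ◇p is F. ✗
d: ◇□¬p is T, ◇p is T. ✓
e: ◇□¬p is T, ◇p is T. ✓
g: ◇□¬p is F, ◇p is T. ✗
h: ◇□¬p is T, ◇p is F. ✗
That's 3 of 6 worlds, so 3/6 = 1/2.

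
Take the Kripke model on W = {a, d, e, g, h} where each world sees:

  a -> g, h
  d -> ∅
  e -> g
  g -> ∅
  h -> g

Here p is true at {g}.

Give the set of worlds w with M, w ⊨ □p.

{d, e, g, h}

a: successors {g, h}; p there: g:T, h:F. ✗
d: no successors, so □p holds vacuously. ✓
e: successors {g}; p there: g:T. ✓
g: no successors, so □p holds vacuously. ✓
h: successors {g}; p there: g:T. ✓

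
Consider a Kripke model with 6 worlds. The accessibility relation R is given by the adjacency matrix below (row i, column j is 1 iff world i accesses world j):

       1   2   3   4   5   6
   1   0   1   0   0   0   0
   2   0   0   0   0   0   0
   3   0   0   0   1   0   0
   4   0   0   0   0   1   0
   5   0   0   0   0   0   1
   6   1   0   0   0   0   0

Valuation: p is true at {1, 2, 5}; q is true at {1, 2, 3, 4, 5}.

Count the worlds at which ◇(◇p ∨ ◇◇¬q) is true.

3

1: successors {2}; ◇p ∨ ◇◇¬q there: 2:F. ✗
2: no successors, so ◇(◇p ∨ ◇◇¬q) fails. ✗
3: successors {4}; ◇p ∨ ◇◇¬q there: 4:T. ✓
4: successors {5}; ◇p ∨ ◇◇¬q there: 5:F. ✗
5: successors {6}; ◇p ∨ ◇◇¬q there: 6:T. ✓
6: successors {1}; ◇p ∨ ◇◇¬q there: 1:T. ✓
Satisfying worlds: {3, 5, 6}.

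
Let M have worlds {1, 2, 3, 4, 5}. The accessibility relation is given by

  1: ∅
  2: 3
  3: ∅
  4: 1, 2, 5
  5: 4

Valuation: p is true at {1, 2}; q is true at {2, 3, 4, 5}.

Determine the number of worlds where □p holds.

1: no successors, so □p holds vacuously. ✓
2: successors {3}; p there: 3:F. ✗
3: no successors, so □p holds vacuously. ✓
4: successors {1, 2, 5}; p there: 1:T, 2:T, 5:F. ✗
5: successors {4}; p there: 4:F. ✗
Satisfying worlds: {1, 3}.

2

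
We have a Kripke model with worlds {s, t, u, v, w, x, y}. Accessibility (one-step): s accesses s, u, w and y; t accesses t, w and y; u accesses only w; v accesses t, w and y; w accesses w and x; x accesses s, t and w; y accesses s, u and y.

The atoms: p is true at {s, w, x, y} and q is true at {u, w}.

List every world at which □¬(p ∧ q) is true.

{y}

s: successors {s, u, w, y}; ¬(p ∧ q) there: s:T, u:T, w:F, y:T. ✗
t: successors {t, w, y}; ¬(p ∧ q) there: t:T, w:F, y:T. ✗
u: successors {w}; ¬(p ∧ q) there: w:F. ✗
v: successors {t, w, y}; ¬(p ∧ q) there: t:T, w:F, y:T. ✗
w: successors {w, x}; ¬(p ∧ q) there: w:F, x:T. ✗
x: successors {s, t, w}; ¬(p ∧ q) there: s:T, t:T, w:F. ✗
y: successors {s, u, y}; ¬(p ∧ q) there: s:T, u:T, y:T. ✓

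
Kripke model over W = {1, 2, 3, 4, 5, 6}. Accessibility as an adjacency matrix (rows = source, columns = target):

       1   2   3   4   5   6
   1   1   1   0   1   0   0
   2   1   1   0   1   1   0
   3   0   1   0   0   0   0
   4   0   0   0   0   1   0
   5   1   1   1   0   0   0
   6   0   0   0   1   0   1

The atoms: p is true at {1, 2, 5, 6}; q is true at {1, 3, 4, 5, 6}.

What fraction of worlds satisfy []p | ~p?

1/3

1: []p is F, ~p is F. ✗
2: []p is F, ~p is F. ✗
3: []p is T, ~p is T. ✓
4: []p is T, ~p is T. ✓
5: []p is F, ~p is F. ✗
6: []p is F, ~p is F. ✗
That's 2 of 6 worlds, so 2/6 = 1/3.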